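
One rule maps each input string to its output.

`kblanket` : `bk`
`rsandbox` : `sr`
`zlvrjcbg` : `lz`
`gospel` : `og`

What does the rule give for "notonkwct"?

The rule is to reverse the string, then keep only the last 2 characters.
On "notonkwct": the first step gives "tcwknoton", and the second then gives "on".

on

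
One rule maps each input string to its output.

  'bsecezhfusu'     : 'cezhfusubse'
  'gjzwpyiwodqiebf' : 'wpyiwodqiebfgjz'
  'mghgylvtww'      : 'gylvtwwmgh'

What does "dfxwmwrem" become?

In each case the input is transformed by: move the first 3 characters to the end (rotate left by 3).
"dfxwmwrem" → "wmwremdfx".

wmwremdfx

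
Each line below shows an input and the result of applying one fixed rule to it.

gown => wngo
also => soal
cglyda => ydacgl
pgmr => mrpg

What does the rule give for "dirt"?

rtdi

In each case the input is transformed by: swap the front and back halves of the string.
On "dirt" that produces "rtdi".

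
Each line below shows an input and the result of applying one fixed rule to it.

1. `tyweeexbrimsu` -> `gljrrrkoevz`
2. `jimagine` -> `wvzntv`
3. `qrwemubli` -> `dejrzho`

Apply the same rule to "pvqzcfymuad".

cidmpslzh

What's happening: shift every letter 13 places forward in the alphabet (wrapping around) — i.e. ROT13, then delete the last 2 characters.
For "pvqzcfymuad", step one produces "cidmpslzhnq"; step two turns that into "cidmpslzh".
(Check on "tyweeexbrimsu": → "gljrrrkoevzfh" → "gljrrrkoevz" ✓)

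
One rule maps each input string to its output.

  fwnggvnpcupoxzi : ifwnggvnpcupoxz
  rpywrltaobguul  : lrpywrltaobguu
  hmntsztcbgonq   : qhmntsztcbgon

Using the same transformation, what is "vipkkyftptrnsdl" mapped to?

The transformation: move the last character to the front.
On "vipkkyftptrnsdl" that produces "lvipkkyftptrnsd".

lvipkkyftptrnsd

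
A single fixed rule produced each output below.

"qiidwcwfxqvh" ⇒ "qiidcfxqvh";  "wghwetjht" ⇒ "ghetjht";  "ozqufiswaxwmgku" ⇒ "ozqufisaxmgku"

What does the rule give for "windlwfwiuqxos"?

What's happening: remove every "w".
For "windlwfwiuqxos" the result is "indlfiuqxos".

indlfiuqxos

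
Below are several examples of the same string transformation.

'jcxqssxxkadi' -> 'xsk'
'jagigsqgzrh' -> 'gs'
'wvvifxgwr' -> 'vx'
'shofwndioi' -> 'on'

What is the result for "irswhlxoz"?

sl

Looking at the pairs, the operation is to keep one character in every 3, starting at position 3 (positions 3rd, 6th, 9th, ...), then delete the last character.
"irswhlxoz" → "slz" → "sl".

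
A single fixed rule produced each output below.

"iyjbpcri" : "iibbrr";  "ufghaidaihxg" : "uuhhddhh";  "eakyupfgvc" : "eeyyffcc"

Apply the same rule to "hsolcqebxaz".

hhlleeaa

Looking at the pairs, the operation is to keep one character in every 3, starting at position 1 (positions 1st, 4th, 7th, ...), then double every character.
"hsolcqebxaz" → "hhlleeaa".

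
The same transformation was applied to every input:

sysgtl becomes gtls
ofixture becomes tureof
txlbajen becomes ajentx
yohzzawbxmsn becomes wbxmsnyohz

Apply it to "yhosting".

In each case the input is transformed by: swap the front and back halves of the string, then delete the last 2 characters.
Working it through for "yhosting": intermediate "tingyhos", final "tingyh".

tingyh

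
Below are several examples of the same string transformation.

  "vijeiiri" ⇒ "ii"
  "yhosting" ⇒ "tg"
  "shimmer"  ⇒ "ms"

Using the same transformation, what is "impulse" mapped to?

li

The rule is to move the first 2 characters to the end (rotate left by 2), then keep one character in every 3, starting at position 3 (positions 3rd, 6th, 9th, ...).
On "impulse" that produces "li".
(Check on "vijeiiri": → "jeiirivi" → "ii" ✓)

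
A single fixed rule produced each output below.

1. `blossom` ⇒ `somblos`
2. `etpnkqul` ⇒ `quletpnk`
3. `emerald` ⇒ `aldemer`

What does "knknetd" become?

Looking at the pairs, the operation is to move the last 3 characters to the front (rotate right by 3).
"knknetd" → "etdknkn".

etdknkn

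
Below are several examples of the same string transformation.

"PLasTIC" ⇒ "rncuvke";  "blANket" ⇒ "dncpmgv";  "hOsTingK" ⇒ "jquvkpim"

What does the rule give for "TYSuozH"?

vauwqbj

The transformation: shift every letter 2 places forward in the alphabet (wrapping around), then convert every letter to lowercase.
On "TYSuozH" that produces "vauwqbj".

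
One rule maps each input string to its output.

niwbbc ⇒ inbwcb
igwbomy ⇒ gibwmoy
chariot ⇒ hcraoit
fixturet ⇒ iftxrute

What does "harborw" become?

ahbrrow

What's happening: swap each adjacent pair of characters (1↔2, 3↔4, ...).
"harborw" → "ahbrrow".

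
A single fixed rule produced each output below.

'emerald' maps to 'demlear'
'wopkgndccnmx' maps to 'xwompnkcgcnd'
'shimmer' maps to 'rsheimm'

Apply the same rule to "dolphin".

What's happening: swap the first and last characters, then take characters alternately from the front and the back (1st, last, 2nd, 2nd-last, ...).
Applying both steps to "dolphin": "nolphid", then "ndoilhp".

ndoilhp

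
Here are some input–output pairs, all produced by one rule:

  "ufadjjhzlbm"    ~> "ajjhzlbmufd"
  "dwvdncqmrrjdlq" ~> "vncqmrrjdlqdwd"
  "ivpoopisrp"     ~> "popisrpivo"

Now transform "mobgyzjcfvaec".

byzjcfvaecmog

The transformation: move the first 3 characters to the end (rotate left by 3), then swap the first and last characters.
For "mobgyzjcfvaec", step one produces "gyzjcfvaecmob"; step two turns that into "byzjcfvaecmog".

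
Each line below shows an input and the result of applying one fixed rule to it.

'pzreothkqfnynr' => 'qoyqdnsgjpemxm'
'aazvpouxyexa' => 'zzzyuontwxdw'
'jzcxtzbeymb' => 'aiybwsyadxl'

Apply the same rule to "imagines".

In each case the input is transformed by: shift every letter 1 place backward in the alphabet (wrapping around), then move the last character to the front.
Applying both steps to "imagines": "hlzfhmdr", then "rhlzfhmd".

rhlzfhmd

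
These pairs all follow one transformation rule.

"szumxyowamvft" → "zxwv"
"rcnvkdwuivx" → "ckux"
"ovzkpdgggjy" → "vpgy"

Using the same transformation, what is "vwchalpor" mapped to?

The transformation: keep one character in every 3, starting at position 2 (positions 2nd, 5th, 8th, ...).
So "vwchalpor" becomes "wao".

wao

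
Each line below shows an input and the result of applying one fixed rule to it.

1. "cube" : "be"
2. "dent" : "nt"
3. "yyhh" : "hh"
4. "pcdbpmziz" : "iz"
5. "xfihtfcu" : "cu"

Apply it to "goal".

al

What's happening: keep only the last 2 characters.
Applying that to "goal" gives "al".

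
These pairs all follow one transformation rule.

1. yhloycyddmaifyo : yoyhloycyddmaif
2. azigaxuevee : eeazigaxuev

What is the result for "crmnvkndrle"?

lecrmnvkndr

The rule is to move the last 2 characters to the front (rotate right by 2).
Doing the same to "crmnvkndrle": "lecrmnvkndr".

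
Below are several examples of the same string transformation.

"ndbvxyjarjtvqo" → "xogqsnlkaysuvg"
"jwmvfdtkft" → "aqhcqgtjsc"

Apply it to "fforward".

txoacclo

Rule — shift every letter 3 places backward in the alphabet (wrapping around), then swap the front and back halves of the string.
For "fforward", step one produces "cclotxoa"; step two turns that into "txoacclo".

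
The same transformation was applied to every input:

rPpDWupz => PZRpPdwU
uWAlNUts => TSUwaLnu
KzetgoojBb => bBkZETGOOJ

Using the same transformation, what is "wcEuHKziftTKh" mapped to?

The transformation: move the last 2 characters to the front (rotate right by 2), then flip the case of every letter.
On "wcEuHKziftTKh": the first step gives "KhwcEuHKziftT", and the second then gives "kHWCeUhkZIFTt".
(Check on "uWAlNUts": → "tsuWAlNU" → "TSUwaLnu" ✓)

kHWCeUhkZIFTt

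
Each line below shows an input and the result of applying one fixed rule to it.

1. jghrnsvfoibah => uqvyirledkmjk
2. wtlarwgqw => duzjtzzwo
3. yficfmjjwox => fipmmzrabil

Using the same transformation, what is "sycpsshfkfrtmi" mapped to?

Each output is the input with this applied: move the first 3 characters to the end (rotate left by 3), then shift every letter 3 places forward in the alphabet (wrapping around).
"sycpsshfkfrtmi" → "psshfkfrtmisyc" → "svvkiniuwplvbf".

svvkiniuwplvbf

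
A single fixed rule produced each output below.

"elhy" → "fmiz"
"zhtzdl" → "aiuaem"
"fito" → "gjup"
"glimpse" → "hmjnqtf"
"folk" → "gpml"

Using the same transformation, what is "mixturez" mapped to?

njyuvsfa

In each case the input is transformed by: shift every letter 1 place forward in the alphabet (wrapping around).
Doing the same to "mixturez": "njyuvsfa".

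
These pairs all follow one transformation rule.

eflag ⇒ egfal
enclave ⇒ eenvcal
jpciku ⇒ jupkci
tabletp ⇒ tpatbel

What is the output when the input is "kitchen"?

kniethc

Each output is the input with this applied: take characters alternately from the front and the back (1st, last, 2nd, 2nd-last, ...).
On "kitchen" that produces "kniethc".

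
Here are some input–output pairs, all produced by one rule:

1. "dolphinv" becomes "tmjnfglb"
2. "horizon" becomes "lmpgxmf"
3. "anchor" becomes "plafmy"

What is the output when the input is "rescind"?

The transformation: shift every letter 2 places backward in the alphabet (wrapping around), then swap the first and last characters.
"rescind" → "pcqaglb" → "bcqaglp".

bcqaglp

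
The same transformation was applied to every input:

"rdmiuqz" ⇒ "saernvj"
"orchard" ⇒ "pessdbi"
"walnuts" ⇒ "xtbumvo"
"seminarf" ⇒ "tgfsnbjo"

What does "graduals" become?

In each case the input is transformed by: shift every letter 1 place forward in the alphabet (wrapping around), then take characters alternately from the front and the back (1st, last, 2nd, 2nd-last, ...).
Working it through for "graduals": intermediate "hsbevbmt", final "htsmbbev".

htsmbbev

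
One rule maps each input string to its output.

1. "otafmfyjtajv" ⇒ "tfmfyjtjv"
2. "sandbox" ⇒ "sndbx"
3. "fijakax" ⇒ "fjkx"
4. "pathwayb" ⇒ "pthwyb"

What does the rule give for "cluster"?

Looking at the pairs, the operation is to remove every vowel.
For "cluster" the result is "clstr".

clstr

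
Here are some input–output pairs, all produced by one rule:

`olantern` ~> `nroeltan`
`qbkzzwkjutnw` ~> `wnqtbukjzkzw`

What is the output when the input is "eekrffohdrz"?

The pattern: move the last character to the front, then take characters alternately from the front and the back (1st, last, 2nd, 2nd-last, ...).
For "eekrffohdrz", step one produces "zeekrffohdr"; step two turns that into "zredehkorff".
(Check on "olantern": → "nolanter" → "nroeltan" ✓)

zredehkorff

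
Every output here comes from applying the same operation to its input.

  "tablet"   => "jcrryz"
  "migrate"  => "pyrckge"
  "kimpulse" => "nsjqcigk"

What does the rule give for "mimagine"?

yeglckgk

The transformation: move the first 3 characters to the end (rotate left by 3), then shift every letter 2 places backward in the alphabet (wrapping around).
Working it through for "mimagine": intermediate "aginemim", final "yeglckgk".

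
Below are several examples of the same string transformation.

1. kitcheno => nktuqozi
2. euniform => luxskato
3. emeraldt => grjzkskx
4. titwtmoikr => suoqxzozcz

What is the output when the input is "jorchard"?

Rule — shift every letter 6 places forward in the alphabet (wrapping around), then swap the front and back halves of the string.
Starting from "jorchard": after the first operation, "puxingxj"; after the second, "ngxjpuxi".

ngxjpuxi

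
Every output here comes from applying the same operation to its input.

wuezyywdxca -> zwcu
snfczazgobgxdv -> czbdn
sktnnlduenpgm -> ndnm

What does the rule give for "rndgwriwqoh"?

What's happening: move the first 2 characters to the end (rotate left by 2), then keep one character in every 3, starting at position 2 (positions 2nd, 5th, 8th, ...).
Working it through for "rndgwriwqoh": intermediate "dgwriwqohrn", final "gion".

gion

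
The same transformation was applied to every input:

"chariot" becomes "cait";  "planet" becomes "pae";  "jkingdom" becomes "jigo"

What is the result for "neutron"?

nurn

The rule is to keep every other character starting from the first (positions 1st, 3rd, 5th, ...).
Doing the same to "neutron": "nurn".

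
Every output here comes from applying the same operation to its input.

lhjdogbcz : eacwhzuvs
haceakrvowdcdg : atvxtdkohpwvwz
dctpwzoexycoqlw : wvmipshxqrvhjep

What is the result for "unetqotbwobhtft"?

ngxmjhmuphuamym

The pattern: shift every letter 7 places backward in the alphabet (wrapping around).
So "unetqotbwobhtft" becomes "ngxmjhmuphuamym".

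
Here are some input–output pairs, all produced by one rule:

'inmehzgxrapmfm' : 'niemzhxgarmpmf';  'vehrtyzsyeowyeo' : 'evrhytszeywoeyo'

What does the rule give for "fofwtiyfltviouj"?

The pattern: swap each adjacent pair of characters (1↔2, 3↔4, ...).
Doing the same to "fofwtiyfltviouj": "ofwfitfytlivuoj".

ofwfitfytlivuoj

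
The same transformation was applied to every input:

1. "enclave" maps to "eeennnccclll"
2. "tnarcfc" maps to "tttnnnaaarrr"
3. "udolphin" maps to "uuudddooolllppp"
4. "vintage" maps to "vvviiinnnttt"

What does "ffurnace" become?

Rule — delete the last 3 characters, then repeat every character 3 times.
Working it through for "ffurnace": intermediate "ffurn", final "ffffffuuurrrnnn".

ffffffuuurrrnnn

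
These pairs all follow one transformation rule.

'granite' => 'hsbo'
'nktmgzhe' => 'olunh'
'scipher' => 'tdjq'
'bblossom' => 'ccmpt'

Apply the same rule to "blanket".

cmbo

In each case the input is transformed by: delete the last 3 characters, then shift every letter 1 place forward in the alphabet (wrapping around).
Starting from "blanket": after the first operation, "blan"; after the second, "cmbo".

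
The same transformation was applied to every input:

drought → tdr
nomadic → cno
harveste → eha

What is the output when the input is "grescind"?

dgr

The rule is to move the first 2 characters to the end (rotate left by 2), then keep only the last 3 characters.
For "grescind", step one produces "escindgr"; step two turns that into "dgr".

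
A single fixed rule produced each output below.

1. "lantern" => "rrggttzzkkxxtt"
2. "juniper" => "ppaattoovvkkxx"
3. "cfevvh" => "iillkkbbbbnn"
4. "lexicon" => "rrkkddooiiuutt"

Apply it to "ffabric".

Looking at the pairs, the operation is to shift every letter 6 places forward in the alphabet (wrapping around), then double every character.
"ffabric" → "llghxoi" → "llllgghhxxooii".

llllgghhxxooii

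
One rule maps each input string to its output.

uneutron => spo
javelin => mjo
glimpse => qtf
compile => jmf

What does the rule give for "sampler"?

The rule is to shift every letter 1 place forward in the alphabet (wrapping around), then keep only the last 3 characters.
For "sampler", step one produces "tbnqmfs"; step two turns that into "mfs".

mfs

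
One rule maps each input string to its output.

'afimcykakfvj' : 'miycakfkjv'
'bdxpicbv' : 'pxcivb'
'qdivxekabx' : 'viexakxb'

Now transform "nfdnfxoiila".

The rule is to delete the first 2 characters, then swap each adjacent pair of characters (1↔2, 3↔4, ...).
On "nfdnfxoiila": the first step gives "dnfxoiila", and the second then gives "ndxfiolia".

ndxfiolia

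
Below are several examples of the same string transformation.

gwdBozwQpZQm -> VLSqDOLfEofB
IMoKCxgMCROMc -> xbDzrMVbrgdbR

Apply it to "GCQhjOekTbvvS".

vrfWYdTZiQKKh

The transformation: flip the case of every letter, then shift every letter 11 places backward in the alphabet (wrapping around).
For "GCQhjOekTbvvS", step one produces "gcqHJoEKtBVVs"; step two turns that into "vrfWYdTZiQKKh".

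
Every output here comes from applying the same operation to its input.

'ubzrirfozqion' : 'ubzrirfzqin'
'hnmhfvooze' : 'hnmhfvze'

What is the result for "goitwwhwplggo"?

Rule — remove every "o".
Doing the same to "goitwwhwplggo": "gitwwhwplgg".

gitwwhwplgg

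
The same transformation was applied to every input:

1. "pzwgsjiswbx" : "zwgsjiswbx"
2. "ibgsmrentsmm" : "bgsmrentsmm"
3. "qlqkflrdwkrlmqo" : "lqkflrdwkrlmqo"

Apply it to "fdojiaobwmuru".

dojiaobwmuru

The rule is to delete the first character.
Doing the same to "fdojiaobwmuru": "dojiaobwmuru".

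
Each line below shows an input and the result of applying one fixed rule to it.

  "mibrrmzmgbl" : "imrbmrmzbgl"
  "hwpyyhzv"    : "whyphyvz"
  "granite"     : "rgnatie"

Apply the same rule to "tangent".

atgnnet

Looking at the pairs, the operation is to swap each adjacent pair of characters (1↔2, 3↔4, ...).
Doing the same to "tangent": "atgnnet".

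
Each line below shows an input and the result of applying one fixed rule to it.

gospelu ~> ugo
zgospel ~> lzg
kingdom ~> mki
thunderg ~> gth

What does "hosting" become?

What's happening: move the first 2 characters to the end (rotate left by 2), then keep only the last 3 characters.
On "hosting": the first step gives "stingho", and the second then gives "gho".

gho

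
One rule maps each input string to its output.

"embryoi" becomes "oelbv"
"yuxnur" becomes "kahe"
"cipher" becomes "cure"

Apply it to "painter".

The pattern: delete the first 2 characters, then shift every letter 13 places forward in the alphabet (wrapping around) — i.e. ROT13.
On "painter": the first step gives "inter", and the second then gives "vagre".

vagre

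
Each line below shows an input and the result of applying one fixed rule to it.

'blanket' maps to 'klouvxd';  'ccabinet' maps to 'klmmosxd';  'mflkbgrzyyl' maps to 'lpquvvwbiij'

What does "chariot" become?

In each case the input is transformed by: sort the characters into alphabetical order, then shift every letter 10 places forward in the alphabet (wrapping around).
Applying both steps to "chariot": "achiort", then "kmrsybd".
(Check on "mflkbgrzyyl": → "bfgkllmryyz" → "lpquvvwbiij" ✓)

kmrsybd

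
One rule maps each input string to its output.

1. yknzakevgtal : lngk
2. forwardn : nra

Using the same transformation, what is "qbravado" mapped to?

orv

The transformation: take characters alternately from the front and the back (1st, last, 2nd, 2nd-last, ...), then keep one character in every 3, starting at position 2 (positions 2nd, 5th, 8th, ...).
"qbravado" → "qobdraav" → "orv".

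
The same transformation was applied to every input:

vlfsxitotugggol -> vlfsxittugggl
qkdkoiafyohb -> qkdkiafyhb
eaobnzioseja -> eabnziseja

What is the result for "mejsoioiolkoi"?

mejsiilki

Each output is the input with this applied: remove every "o".
On "mejsoioiolkoi" that produces "mejsiilki".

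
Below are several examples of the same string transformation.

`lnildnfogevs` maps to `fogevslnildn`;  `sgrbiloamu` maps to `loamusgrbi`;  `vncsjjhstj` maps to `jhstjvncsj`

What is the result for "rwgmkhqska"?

In each case the input is transformed by: swap the front and back halves of the string.
On "rwgmkhqska" that produces "hqskarwgmk".

hqskarwgmk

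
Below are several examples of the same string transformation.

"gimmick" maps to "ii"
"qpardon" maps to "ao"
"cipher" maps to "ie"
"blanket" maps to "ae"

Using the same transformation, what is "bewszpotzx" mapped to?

The pattern: keep only the vowels.
So "bewszpotzx" becomes "eo".

eo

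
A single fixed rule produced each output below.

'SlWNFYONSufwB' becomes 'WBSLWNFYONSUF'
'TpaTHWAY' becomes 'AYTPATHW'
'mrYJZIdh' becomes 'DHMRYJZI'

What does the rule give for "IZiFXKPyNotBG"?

In each case the input is transformed by: move the last 2 characters to the front (rotate right by 2), then convert every letter to uppercase.
Doing the same to "IZiFXKPyNotBG": "BGIZIFXKPYNOT".

BGIZIFXKPYNOT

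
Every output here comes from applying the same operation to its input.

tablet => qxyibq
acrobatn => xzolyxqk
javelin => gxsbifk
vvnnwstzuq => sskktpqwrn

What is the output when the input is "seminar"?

pbjfkxo

The rule is to shift every letter 3 places backward in the alphabet (wrapping around).
For "seminar" the result is "pbjfkxo".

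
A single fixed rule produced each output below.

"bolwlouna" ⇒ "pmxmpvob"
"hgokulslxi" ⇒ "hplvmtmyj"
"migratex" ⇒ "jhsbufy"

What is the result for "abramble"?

csbncmf

In each case the input is transformed by: shift every letter 1 place forward in the alphabet (wrapping around), then delete the first character.
Starting from "abramble": after the first operation, "bcsbncmf"; after the second, "csbncmf".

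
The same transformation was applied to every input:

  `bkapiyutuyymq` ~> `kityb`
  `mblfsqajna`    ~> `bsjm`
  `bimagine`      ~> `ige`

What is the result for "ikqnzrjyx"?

kzy

The rule is to move the first character to the end, then keep one character in every 3, starting at position 1 (positions 1st, 4th, 7th, ...).
"ikqnzrjyx" → "kqnzrjyxi" → "kzy".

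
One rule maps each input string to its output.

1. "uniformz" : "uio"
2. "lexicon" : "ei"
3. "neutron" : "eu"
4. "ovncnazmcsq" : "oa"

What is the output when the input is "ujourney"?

The transformation: delete the last 2 characters, then keep only the vowels.
"ujourney" → "ujourn" → "uou".
(Check on "uniformz": → "unifor" → "uio" ✓)

uou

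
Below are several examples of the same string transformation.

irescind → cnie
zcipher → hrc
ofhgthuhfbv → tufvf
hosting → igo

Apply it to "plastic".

tcl

In each case the input is transformed by: move the first 3 characters to the end (rotate left by 3), then keep every other character starting from the second (positions 2nd, 4th, 6th, ...).
Applying both steps to "plastic": "sticpla", then "tcl".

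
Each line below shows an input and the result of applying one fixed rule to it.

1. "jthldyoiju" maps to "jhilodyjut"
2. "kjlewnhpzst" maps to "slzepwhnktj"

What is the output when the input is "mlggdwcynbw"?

bgngydcwmwl

Looking at the pairs, the operation is to take characters alternately from the front and the back (1st, last, 2nd, 2nd-last, ...), then move the first 3 characters to the end (rotate left by 3).
On "mlggdwcynbw": the first step gives "mwlbgngydcw", and the second then gives "bgngydcwmwl".
(Check on "kjlewnhpzst": → "ktjslzepwhn" → "slzepwhnktj" ✓)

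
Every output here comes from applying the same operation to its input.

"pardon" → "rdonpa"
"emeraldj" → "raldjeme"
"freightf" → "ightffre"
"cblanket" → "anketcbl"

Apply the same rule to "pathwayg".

The rule is to swap the front and back halves of the string, then move the last character to the front.
Working it through for "pathwayg": intermediate "waygpath", final "hwaygpat".

hwaygpat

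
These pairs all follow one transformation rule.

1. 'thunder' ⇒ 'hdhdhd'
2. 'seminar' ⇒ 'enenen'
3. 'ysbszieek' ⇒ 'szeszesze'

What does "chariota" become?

hiahiahia

The rule is to keep one character in every 3, starting at position 2 (positions 2nd, 5th, 8th, ...), then write the whole string 3 times in a row.
On "chariota": the first step gives "hia", and the second then gives "hiahiahia".
(Check on "thunder": → "hd" → "hdhdhd" ✓)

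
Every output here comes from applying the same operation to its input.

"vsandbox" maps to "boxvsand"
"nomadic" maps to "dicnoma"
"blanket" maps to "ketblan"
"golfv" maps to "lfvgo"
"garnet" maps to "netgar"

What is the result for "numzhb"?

What's happening: move the last 3 characters to the front (rotate right by 3).
"numzhb" → "zhbnum".

zhbnum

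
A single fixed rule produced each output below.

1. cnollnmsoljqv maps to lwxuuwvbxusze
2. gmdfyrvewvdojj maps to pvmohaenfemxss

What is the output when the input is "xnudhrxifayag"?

The pattern: shift every letter 9 places forward in the alphabet (wrapping around).
Applying that to "xnudhrxifayag" gives "gwdmqagrojhjp".

gwdmqagrojhjp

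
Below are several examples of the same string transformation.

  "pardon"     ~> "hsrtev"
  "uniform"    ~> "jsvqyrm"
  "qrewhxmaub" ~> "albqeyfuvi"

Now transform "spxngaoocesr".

The rule is to shift every letter 4 places forward in the alphabet (wrapping around), then move the first 3 characters to the end (rotate left by 3).
Working it through for "spxngaoocesr": intermediate "wtbrkessgiwv", final "rkessgiwvwtb".

rkessgiwvwtb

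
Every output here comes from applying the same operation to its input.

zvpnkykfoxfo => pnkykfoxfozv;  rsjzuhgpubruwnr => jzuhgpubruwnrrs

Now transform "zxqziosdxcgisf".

The rule is to move the first 2 characters to the end (rotate left by 2).
Doing the same to "zxqziosdxcgisf": "qziosdxcgisfzx".

qziosdxcgisfzx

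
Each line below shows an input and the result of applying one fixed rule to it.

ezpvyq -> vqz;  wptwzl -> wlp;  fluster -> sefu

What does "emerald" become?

rlee

Looking at the pairs, the operation is to move the first 3 characters to the end (rotate left by 3), then keep every other character starting from the first (positions 1st, 3rd, 5th, ...).
Working it through for "emerald": intermediate "raldeme", final "rlee".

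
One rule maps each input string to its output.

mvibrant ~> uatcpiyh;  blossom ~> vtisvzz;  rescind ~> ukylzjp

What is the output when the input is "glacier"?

lynshjp

Each output is the input with this applied: shift every letter 7 places forward in the alphabet (wrapping around), then move the last 2 characters to the front (rotate right by 2).
Starting from "glacier": after the first operation, "nshjply"; after the second, "lynshjp".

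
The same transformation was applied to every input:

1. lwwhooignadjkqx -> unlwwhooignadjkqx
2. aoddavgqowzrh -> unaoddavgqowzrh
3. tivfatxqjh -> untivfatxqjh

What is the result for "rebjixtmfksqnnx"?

Each output is the input with this applied: prepend "un".
So "rebjixtmfksqnnx" becomes "unrebjixtmfksqnnx".

unrebjixtmfksqnnx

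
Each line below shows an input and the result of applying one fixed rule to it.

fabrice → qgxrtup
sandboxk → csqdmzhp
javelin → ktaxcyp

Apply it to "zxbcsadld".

qrhpsasom

What's happening: move the first 2 characters to the end (rotate left by 2), then shift every letter 11 places backward in the alphabet (wrapping around).
On "zxbcsadld": the first step gives "bcsadldzx", and the second then gives "qrhpsasom".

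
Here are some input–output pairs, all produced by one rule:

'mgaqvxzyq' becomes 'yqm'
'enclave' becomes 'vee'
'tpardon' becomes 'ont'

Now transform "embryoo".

Looking at the pairs, the operation is to move the first character to the end, then keep only the last 3 characters.
Working it through for "embryoo": intermediate "mbryooe", final "ooe".

ooe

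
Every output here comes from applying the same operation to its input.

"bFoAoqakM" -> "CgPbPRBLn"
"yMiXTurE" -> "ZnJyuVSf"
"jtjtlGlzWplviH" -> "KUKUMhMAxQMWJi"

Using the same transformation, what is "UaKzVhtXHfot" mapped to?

vBlAwIUyiGPU

The pattern: flip the case of every letter, then shift every letter 1 place forward in the alphabet (wrapping around).
"UaKzVhtXHfot" → "uAkZvHTxhFOT" → "vBlAwIUyiGPU".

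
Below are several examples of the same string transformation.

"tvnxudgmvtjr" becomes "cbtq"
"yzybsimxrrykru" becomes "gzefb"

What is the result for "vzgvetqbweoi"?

What's happening: keep one character in every 3, starting at position 2 (positions 2nd, 5th, 8th, ...), then shift every letter 7 places forward in the alphabet (wrapping around).
On "vzgvetqbweoi": the first step gives "zebo", and the second then gives "gliv".

gliv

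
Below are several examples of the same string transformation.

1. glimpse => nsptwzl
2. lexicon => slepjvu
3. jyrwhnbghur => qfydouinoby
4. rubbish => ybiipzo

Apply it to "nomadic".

uvthkpj

Looking at the pairs, the operation is to shift every letter 7 places forward in the alphabet (wrapping around).
For "nomadic" the result is "uvthkpj".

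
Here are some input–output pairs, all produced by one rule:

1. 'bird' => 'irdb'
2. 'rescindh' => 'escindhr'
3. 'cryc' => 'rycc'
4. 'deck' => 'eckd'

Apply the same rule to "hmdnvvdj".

In each case the input is transformed by: move the first character to the end.
On "hmdnvvdj" that produces "mdnvvdjh".

mdnvvdjh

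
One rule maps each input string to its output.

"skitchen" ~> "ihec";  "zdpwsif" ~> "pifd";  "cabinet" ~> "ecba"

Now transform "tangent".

ngea

Rule — sort the characters into reverse alphabetical order, then keep only the last 4 characters.
Applying both steps to "tangent": "ttnngea", then "ngea".
(Check on "skitchen": → "tsnkihec" → "ihec" ✓)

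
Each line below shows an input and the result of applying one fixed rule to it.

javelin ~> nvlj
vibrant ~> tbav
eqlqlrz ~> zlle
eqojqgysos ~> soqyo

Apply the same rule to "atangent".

The transformation: swap the first and last characters, then keep every other character starting from the first (positions 1st, 3rd, 5th, ...).
Starting from "atangent": after the first operation, "ttangena"; after the second, "tagn".

tagn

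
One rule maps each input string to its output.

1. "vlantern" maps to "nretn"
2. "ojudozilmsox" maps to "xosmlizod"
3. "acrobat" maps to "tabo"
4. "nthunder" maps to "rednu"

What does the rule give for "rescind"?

dnic

Each output is the input with this applied: delete the first 3 characters, then reverse the string.
Starting from "rescind": after the first operation, "cind"; after the second, "dnic".
(Check on "nthunder": → "under" → "rednu" ✓)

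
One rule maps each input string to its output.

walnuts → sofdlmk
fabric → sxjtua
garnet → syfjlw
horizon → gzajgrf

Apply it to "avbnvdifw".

nsftvnxao

The rule is to swap each adjacent pair of characters (1↔2, 3↔4, ...), then shift every letter 8 places backward in the alphabet (wrapping around).
Working it through for "avbnvdifw": intermediate "vanbdvfiw", final "nsftvnxao".
(Check on "horizon": → "ohirozn" → "gzajgrf" ✓)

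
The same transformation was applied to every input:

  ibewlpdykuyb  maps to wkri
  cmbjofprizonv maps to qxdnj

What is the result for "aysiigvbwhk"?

Looking at the pairs, the operation is to keep one character in every 3, starting at position 1 (positions 1st, 4th, 7th, ...), then shift every letter 12 places backward in the alphabet (wrapping around).
On "aysiigvbwhk" that produces "owjv".

owjv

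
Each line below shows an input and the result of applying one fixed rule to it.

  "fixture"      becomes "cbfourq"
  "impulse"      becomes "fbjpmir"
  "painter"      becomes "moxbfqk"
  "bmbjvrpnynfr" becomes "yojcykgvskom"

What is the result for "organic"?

The transformation: shift every letter 3 places backward in the alphabet (wrapping around), then take characters alternately from the front and the back (1st, last, 2nd, 2nd-last, ...).
Working it through for "organic": intermediate "lodxkfz", final "lzofdkx".

lzofdkx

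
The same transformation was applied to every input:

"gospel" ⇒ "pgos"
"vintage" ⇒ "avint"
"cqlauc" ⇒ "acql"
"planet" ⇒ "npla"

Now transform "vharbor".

bvhar

In each case the input is transformed by: delete the last 2 characters, then move the last character to the front.
For "vharbor", step one produces "vharb"; step two turns that into "bvhar".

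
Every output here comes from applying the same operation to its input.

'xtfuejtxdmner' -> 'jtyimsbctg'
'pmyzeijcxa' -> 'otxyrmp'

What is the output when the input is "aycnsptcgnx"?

cheirvcm

The pattern: delete the first 3 characters, then shift every letter 11 places backward in the alphabet (wrapping around).
Applying both steps to "aycnsptcgnx": "nsptcgnx", then "cheirvcm".
(Check on "xtfuejtxdmner": → "uejtxdmner" → "jtyimsbctg" ✓)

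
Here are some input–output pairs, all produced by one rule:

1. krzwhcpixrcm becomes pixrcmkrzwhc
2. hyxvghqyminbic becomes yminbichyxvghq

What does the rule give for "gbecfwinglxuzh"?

nglxuzhgbecfwi

In each case the input is transformed by: swap the front and back halves of the string.
So "gbecfwinglxuzh" becomes "nglxuzhgbecfwi".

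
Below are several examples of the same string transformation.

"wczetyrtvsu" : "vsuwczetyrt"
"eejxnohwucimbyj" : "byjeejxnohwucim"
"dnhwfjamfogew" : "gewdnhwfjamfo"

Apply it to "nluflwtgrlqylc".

What's happening: move the last 3 characters to the front (rotate right by 3).
Applying that to "nluflwtgrlqylc" gives "ylcnluflwtgrlq".

ylcnluflwtgrlq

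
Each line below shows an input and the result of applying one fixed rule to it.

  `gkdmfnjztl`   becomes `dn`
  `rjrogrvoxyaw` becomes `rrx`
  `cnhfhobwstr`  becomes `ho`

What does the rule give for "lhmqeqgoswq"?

mq

Rule — delete the last 3 characters, then keep one character in every 3, starting at position 3 (positions 3rd, 6th, 9th, ...).
Applying that to "lhmqeqgoswq" gives "mq".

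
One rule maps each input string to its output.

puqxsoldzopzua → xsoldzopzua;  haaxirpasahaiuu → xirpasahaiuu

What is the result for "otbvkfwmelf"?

The pattern: delete the first 3 characters.
Applying that to "otbvkfwmelf" gives "vkfwmelf".

vkfwmelf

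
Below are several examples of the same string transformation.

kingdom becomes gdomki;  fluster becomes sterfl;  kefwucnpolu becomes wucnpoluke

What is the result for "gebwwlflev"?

The rule is to move the first 2 characters to the end (rotate left by 2), then delete the first character.
Working it through for "gebwwlflev": intermediate "bwwlflevge", final "wwlflevge".

wwlflevge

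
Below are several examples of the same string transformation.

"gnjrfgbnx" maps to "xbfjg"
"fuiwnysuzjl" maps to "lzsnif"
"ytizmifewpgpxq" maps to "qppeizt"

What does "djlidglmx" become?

The transformation: reverse the string, then keep every other character starting from the first (positions 1st, 3rd, 5th, ...).
Working it through for "djlidglmx": intermediate "xmlgdiljd", final "xldld".
(Check on "gnjrfgbnx": → "xnbgfrjng" → "xbfjg" ✓)

xldld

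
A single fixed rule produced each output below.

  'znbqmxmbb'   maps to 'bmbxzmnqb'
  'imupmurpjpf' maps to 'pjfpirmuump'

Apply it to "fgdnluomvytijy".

Rule — move the last 2 characters to the front (rotate right by 2), then take characters alternately from the front and the back (1st, last, 2nd, 2nd-last, ...).
For "fgdnluomvytijy", step one produces "jyfgdnluomvyti"; step two turns that into "jiytfygvdmnolu".

jiytfygvdmnolu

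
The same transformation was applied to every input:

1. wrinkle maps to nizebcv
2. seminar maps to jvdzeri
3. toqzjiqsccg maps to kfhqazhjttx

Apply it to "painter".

grzekvi

The transformation: shift every letter 9 places backward in the alphabet (wrapping around).
On "painter" that produces "grzekvi".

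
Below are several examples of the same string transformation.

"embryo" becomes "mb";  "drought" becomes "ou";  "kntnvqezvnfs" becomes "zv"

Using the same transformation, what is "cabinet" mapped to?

bi

Each output is the input with this applied: move the last 3 characters to the front (rotate right by 3), then keep only the last 2 characters.
"cabinet" → "netcabi" → "bi".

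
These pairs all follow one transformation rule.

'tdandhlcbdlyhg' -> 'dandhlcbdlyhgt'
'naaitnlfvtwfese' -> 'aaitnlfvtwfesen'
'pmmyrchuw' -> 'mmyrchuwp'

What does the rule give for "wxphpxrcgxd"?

The transformation: move the first character to the end.
Doing the same to "wxphpxrcgxd": "xphpxrcgxdw".

xphpxrcgxdw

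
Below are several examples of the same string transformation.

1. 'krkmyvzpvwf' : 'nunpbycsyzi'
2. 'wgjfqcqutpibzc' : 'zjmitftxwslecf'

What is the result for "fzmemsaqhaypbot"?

icphpvdtkdbserw

Looking at the pairs, the operation is to shift every letter 3 places forward in the alphabet (wrapping around).
So "fzmemsaqhaypbot" becomes "icphpvdtkdbserw".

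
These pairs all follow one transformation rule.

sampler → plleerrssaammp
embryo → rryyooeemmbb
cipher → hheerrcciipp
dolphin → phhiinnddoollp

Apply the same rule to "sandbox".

Each output is the input with this applied: double every character, then swap the front and back halves of the string.
For "sandbox", step one produces "ssaannddbbooxx"; step two turns that into "dbbooxxssaannd".

dbbooxxssaannd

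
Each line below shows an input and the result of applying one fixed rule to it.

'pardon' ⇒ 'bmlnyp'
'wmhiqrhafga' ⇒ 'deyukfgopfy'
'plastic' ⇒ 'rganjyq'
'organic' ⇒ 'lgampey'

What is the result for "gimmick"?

In each case the input is transformed by: shift every letter 2 places backward in the alphabet (wrapping around), then move the last 3 characters to the front (rotate right by 3).
"gimmick" → "egkkgai" → "gaiegkk".

gaiegkk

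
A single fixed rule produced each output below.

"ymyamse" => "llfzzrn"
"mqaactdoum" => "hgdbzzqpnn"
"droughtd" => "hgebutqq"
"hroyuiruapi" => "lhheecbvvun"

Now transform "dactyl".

lgyqpn

Looking at the pairs, the operation is to sort the characters into reverse alphabetical order, then shift every letter 13 places forward in the alphabet (wrapping around) — i.e. ROT13.
Working it through for "dactyl": intermediate "ytldca", final "lgyqpn".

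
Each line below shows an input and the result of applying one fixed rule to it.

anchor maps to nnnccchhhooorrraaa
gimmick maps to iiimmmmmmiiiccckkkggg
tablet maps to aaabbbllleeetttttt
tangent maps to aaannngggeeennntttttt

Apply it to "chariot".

The rule is to move the first character to the end, then repeat every character 3 times.
For "chariot", step one produces "hariotc"; step two turns that into "hhhaaarrriiioootttccc".

hhhaaarrriiioootttccc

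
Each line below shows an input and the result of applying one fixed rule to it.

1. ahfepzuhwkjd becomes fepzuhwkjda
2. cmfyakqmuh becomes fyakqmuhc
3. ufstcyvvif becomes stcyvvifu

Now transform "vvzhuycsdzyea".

The pattern: move the first character to the end, then delete the first character.
For "vvzhuycsdzyea", step one produces "vzhuycsdzyeav"; step two turns that into "zhuycsdzyeav".
(Check on "cmfyakqmuh": → "mfyakqmuhc" → "fyakqmuhc" ✓)

zhuycsdzyeav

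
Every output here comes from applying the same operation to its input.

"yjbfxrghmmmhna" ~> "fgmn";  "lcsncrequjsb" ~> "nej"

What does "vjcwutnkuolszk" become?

wnoz

Rule — delete the first character, then keep one character in every 3, starting at position 3 (positions 3rd, 6th, 9th, ...).
For "vjcwutnkuolszk", step one produces "jcwutnkuolszk"; step two turns that into "wnoz".
(Check on "yjbfxrghmmmhna": → "jbfxrghmmmhna" → "fgmn" ✓)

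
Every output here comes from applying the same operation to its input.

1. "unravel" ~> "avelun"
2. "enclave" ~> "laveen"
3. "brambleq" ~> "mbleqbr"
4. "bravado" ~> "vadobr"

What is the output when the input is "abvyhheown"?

yhheownab

Each output is the input with this applied: move the first 3 characters to the end (rotate left by 3), then delete the last character.
Starting from "abvyhheown": after the first operation, "yhheownabv"; after the second, "yhheownab".
(Check on "enclave": → "laveenc" → "laveen" ✓)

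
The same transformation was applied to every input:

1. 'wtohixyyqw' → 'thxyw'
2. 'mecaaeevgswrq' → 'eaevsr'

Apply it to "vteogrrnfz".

tornz

Looking at the pairs, the operation is to keep every other character starting from the second (positions 2nd, 4th, 6th, ...).
"vteogrrnfz" → "tornz".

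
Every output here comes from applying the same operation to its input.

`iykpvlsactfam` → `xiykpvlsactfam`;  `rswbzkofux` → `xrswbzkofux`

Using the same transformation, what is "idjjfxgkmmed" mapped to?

In each case the input is transformed by: prepend "x".
Doing the same to "idjjfxgkmmed": "xidjjfxgkmmed".

xidjjfxgkmmed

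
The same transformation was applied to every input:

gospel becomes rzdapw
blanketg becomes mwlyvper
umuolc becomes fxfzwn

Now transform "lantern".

wlyepcy

Rule — shift every letter 11 places forward in the alphabet (wrapping around).
Doing the same to "lantern": "wlyepcy".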